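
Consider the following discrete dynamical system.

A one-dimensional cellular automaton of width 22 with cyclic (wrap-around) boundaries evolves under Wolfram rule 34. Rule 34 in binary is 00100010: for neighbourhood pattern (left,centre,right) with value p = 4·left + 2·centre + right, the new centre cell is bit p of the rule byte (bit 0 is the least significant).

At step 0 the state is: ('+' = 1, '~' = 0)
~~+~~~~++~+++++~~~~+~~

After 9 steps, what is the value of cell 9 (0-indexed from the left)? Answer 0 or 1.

0

[0] ~~+~~~~++~+++++~~~~+~~
[1] ~+~~~~+~~+~~~~~~~~+~~~
[2] +~~~~+~~+~~~~~~~~+~~~~
[3] ~~~~+~~+~~~~~~~~+~~~~+
[4] ~~~+~~+~~~~~~~~+~~~~+~
[5] ~~+~~+~~~~~~~~+~~~~+~~
[6] ~+~~+~~~~~~~~+~~~~+~~~
[7] +~~+~~~~~~~~+~~~~+~~~~
[8] ~~+~~~~~~~~+~~~~+~~~~+
[9] ~+~~~~~~~~+~~~~+~~~~+~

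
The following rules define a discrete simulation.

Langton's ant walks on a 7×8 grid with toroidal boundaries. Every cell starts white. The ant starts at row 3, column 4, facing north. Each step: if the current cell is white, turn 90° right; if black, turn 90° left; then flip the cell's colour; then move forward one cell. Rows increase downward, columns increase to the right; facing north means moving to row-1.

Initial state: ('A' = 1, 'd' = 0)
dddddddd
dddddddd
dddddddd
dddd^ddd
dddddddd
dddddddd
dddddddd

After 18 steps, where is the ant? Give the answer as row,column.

[0] dddddddd
dddddddd
dddddddd
dddd^ddd
dddddddd
dddddddd
dddddddd
[1] dddddddd
dddddddd
dddddddd
ddddA>dd
dddddddd
dddddddd
dddddddd
[2] dddddddd
dddddddd
dddddddd
ddddAAdd
dddddvdd
dddddddd
dddddddd
[3] dddddddd
dddddddd
dddddddd
ddddAAdd
dddd<Add
dddddddd
dddddddd
[4] dddddddd
dddddddd
dddddddd
dddd^Add
ddddAAdd
dddddddd
dddddddd
[5] dddddddd
dddddddd
dddddddd
ddd<dAdd
ddddAAdd
dddddddd
dddddddd
[6] dddddddd
dddddddd
ddd^dddd
dddAdAdd
ddddAAdd
dddddddd
dddddddd
[7] dddddddd
dddddddd
dddA>ddd
dddAdAdd
ddddAAdd
dddddddd
dddddddd
[8] dddddddd
dddddddd
dddAAddd
dddAvAdd
ddddAAdd
dddddddd
dddddddd
[9] dddddddd
dddddddd
dddAAddd
ddd<AAdd
ddddAAdd
dddddddd
dddddddd
[10] dddddddd
dddddddd
dddAAddd
ddddAAdd
dddvAAdd
dddddddd
dddddddd
[11] dddddddd
dddddddd
dddAAddd
ddddAAdd
dd<AAAdd
dddddddd
dddddddd
[12] dddddddd
dddddddd
dddAAddd
dd^dAAdd
ddAAAAdd
dddddddd
dddddddd
[13] dddddddd
dddddddd
dddAAddd
ddA>AAdd
ddAAAAdd
dddddddd
dddddddd
[14] dddddddd
dddddddd
dddAAddd
ddAAAAdd
ddAvAAdd
dddddddd
dddddddd
[15] dddddddd
dddddddd
dddAAddd
ddAAAAdd
ddAd>Add
dddddddd
dddddddd
[16] dddddddd
dddddddd
dddAAddd
ddAA^Add
ddAddAdd
dddddddd
dddddddd
[17] dddddddd
dddddddd
dddAAddd
ddA<dAdd
ddAddAdd
dddddddd
dddddddd
[18] dddddddd
dddddddd
dddAAddd
ddAddAdd
ddAvdAdd
dddddddd
dddddddd

4,3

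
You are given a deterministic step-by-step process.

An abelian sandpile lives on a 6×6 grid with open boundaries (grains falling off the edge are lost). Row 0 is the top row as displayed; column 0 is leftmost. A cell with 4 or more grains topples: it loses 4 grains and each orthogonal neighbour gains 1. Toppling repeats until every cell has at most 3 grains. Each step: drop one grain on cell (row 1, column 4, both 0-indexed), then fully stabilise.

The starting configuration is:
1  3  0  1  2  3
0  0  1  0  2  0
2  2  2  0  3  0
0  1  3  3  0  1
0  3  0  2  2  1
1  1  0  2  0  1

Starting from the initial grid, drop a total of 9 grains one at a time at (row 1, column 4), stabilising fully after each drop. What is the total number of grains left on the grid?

48

t=0: 1  3  0  1  2  3
0  0  1  0  2  0
2  2  2  0  3  0
0  1  3  3  0  1
0  3  0  2  2  1
1  1  0  2  0  1
t=1: 1  3  0  1  2  3
0  0  1  0  3  0
2  2  2  0  3  0
0  1  3  3  0  1
0  3  0  2  2  1
1  1  0  2  0  1
t=2: 1  3  0  1  3  3
0  0  1  1  1  1
2  2  2  1  0  1
0  1  3  3  1  1
0  3  0  2  2  1
1  1  0  2  0  1
t=3: 1  3  0  1  3  3
0  0  1  1  2  1
2  2  2  1  0  1
0  1  3  3  1  1
0  3  0  2  2  1
1  1  0  2  0  1
t=4: 1  3  0  1  3  3
0  0  1  1  3  1
2  2  2  1  0  1
0  1  3  3  1  1
0  3  0  2  2  1
1  1  0  2  0  1
t=5: 1  3  0  2  1  0
0  0  1  2  1  3
2  2  2  1  1  1
0  1  3  3  1  1
0  3  0  2  2  1
1  1  0  2  0  1
t=6: 1  3  0  2  1  0
0  0  1  2  2  3
2  2  2  1  1  1
0  1  3  3  1  1
0  3  0  2  2  1
1  1  0  2  0  1
t=7: 1  3  0  2  1  0
0  0  1  2  3  3
2  2  2  1  1  1
0  1  3  3  1  1
0  3  0  2  2  1
1  1  0  2  0  1
t=8: 1  3  0  2  2  1
0  0  1  3  1  0
2  2  2  1  2  2
0  1  3  3  1  1
0  3  0  2  2  1
1  1  0  2  0  1
t=9: 1  3  0  2  2  1
0  0  1  3  2  0
2  2  2  1  2  2
0  1  3  3  1  1
0  3  0  2  2  1
1  1  0  2  0  1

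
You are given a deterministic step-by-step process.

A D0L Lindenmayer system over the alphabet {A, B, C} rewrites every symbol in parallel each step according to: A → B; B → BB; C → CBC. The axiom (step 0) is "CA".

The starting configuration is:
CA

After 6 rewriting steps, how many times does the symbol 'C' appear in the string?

[0] CA
[1] CBCB
[2] CBCBBCBCBB
[3] CBCBBCBCBBBBCBCBBCBCBBBB
[4] CBCBBCBCBBBBCBCBBCBCBBBBBBBBCBCBBCBCBBBBCBCBBCBCBBBBBBBB
[5] CBCBBCBCBBBBCBCBBCBCBBBBBBBBCBCBBCBCBBBBCBCBBCBCBBBBBBBBBB…BCBBBBCBCBBCBCBBBBBBBBCBCBBCBCBBBBCBCBBCBCBBBBBBBBBBBBBBBB  (len 128)
[6] CBCBBCBCBBBBCBCBBCBCBBBBBBBBCBCBBCBCBBBBCBCBBCBCBBBBBBBBBB…BBBBBBCBCBBCBCBBBBCBCBBCBCBBBBBBBBBBBBBBBBBBBBBBBBBBBBBBBB  (len 288)

64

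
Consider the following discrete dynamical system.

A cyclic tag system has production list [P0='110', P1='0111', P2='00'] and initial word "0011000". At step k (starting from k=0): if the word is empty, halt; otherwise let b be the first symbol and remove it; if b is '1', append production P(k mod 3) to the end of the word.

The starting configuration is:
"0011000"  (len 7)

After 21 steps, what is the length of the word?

step 0: "0011000"  (len 7)
step 1: "011000"  (len 6)
step 2: "11000"  (len 5)
step 3: "100000"  (len 6)
step 4: "00000110"  (len 8)
step 5: "0000110"  (len 7)
step 6: "000110"  (len 6)
step 7: "00110"  (len 5)
step 8: "0110"  (len 4)
step 9: "110"  (len 3)
step 10: "10110"  (len 5)
step 11: "01100111"  (len 8)
step 12: "1100111"  (len 7)
step 13: "100111110"  (len 9)
step 14: "001111100111"  (len 12)
step 15: "01111100111"  (len 11)
step 16: "1111100111"  (len 10)
step 17: "1111001110111"  (len 13)
step 18: "11100111011100"  (len 14)
step 19: "1100111011100110"  (len 16)
step 20: "1001110111001100111"  (len 19)
step 21: "00111011100110011100"  (len 20)

20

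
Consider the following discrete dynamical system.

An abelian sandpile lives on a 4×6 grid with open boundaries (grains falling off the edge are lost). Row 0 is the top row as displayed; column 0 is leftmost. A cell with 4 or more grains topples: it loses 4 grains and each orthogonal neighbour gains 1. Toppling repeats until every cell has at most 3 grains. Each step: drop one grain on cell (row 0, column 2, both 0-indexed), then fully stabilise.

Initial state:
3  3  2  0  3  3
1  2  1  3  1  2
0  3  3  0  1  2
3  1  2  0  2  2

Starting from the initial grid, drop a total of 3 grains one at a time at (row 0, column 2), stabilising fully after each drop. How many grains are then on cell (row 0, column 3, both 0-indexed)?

1

t=0: 3  3  2  0  3  3
1  2  1  3  1  2
0  3  3  0  1  2
3  1  2  0  2  2
t=1: 3  3  3  0  3  3
1  2  1  3  1  2
0  3  3  0  1  2
3  1  2  0  2  2
t=2: 0  1  1  1  3  3
2  3  2  3  1  2
0  3  3  0  1  2
3  1  2  0  2  2
t=3: 0  1  2  1  3  3
2  3  2  3  1  2
0  3  3  0  1  2
3  1  2  0  2  2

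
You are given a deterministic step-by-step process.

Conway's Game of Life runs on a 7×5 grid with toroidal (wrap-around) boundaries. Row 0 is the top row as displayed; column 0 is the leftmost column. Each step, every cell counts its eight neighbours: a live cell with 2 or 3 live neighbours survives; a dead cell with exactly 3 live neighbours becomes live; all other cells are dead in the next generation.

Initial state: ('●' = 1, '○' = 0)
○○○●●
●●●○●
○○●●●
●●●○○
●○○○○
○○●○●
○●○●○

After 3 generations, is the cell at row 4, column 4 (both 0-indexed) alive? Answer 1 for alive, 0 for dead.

0

0) ○○○●●
●●●○●
○○●●●
●●●○○
●○○○○
○○●○●
○●○●○
1) ○○○○○
○●○○○
○○○○○
●○●○○
●○●●●
●●●●●
●○○○○
2) ○○○○○
○○○○○
○●○○○
●○●○○
○○○○○
○○○○○
●○●●○
3) ○○○○○
○○○○○
○●○○○
○●○○○
○○○○○
○○○○○
○○○○○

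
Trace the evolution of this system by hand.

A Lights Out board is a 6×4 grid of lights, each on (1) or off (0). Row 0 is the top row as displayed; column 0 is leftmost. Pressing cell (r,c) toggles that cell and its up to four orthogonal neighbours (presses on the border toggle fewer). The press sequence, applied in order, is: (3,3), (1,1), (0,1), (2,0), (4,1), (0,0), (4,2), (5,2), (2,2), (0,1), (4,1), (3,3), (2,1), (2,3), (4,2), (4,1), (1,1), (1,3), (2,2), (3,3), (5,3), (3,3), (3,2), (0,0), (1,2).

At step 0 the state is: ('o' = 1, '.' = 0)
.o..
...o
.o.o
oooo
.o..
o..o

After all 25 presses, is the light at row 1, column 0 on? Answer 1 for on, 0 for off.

1

k=0  .o..
...o
.o.o
oooo
.o..
o..o
k=1  .o..
...o
.o..
oo..
.o.o
o..o
k=2  ....
oooo
....
oo..
.o.o
o..o
k=3  ooo.
o.oo
....
oo..
.o.o
o..o
k=4  ooo.
..oo
oo..
.o..
.o.o
o..o
k=5  ooo.
..oo
oo..
....
o.oo
oo.o
k=6  ..o.
o.oo
oo..
....
o.oo
oo.o
k=7  ..o.
o.oo
oo..
..o.
oo..
oooo
k=8  ..o.
o.oo
oo..
..o.
ooo.
o...
k=9  ..o.
o..o
o.oo
....
ooo.
o...
k=10  oo..
oo.o
o.oo
....
ooo.
o...
k=11  oo..
oo.o
o.oo
.o..
....
oo..
k=12  oo..
oo.o
o.o.
.ooo
...o
oo..
k=13  oo..
o..o
.o..
..oo
...o
oo..
k=14  oo..
o...
.ooo
..o.
...o
oo..
k=15  oo..
o...
.ooo
....
.oo.
ooo.
k=16  oo..
o...
.ooo
.o..
o...
o.o.
k=17  o...
.oo.
..oo
.o..
o...
o.o.
k=18  o..o
.o.o
..o.
.o..
o...
o.o.
k=19  o..o
.ooo
.o.o
.oo.
o...
o.o.
k=20  o..o
.ooo
.o..
.o.o
o..o
o.o.
k=21  o..o
.ooo
.o..
.o.o
o...
o..o
k=22  o..o
.ooo
.o.o
.oo.
o..o
o..o
k=23  o..o
.ooo
.ooo
...o
o.oo
o..o
k=24  .o.o
oooo
.ooo
...o
o.oo
o..o
k=25  .ooo
o...
.o.o
...o
o.oo
o..o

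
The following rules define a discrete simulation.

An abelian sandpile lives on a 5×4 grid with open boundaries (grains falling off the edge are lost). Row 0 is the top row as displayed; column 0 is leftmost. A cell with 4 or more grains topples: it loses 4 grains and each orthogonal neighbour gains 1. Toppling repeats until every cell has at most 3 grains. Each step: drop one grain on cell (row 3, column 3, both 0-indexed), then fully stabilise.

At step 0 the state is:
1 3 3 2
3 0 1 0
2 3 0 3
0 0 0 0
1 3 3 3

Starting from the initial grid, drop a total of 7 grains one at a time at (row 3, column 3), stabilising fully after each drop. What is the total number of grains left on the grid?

31

[0] 1 3 3 2
3 0 1 0
2 3 0 3
0 0 0 0
1 3 3 3
[1] 1 3 3 2
3 0 1 0
2 3 0 3
0 0 0 1
1 3 3 3
[2] 1 3 3 2
3 0 1 0
2 3 0 3
0 0 0 2
1 3 3 3
[3] 1 3 3 2
3 0 1 0
2 3 0 3
0 0 0 3
1 3 3 3
[4] 1 3 3 2
3 0 1 1
2 3 1 0
0 1 2 2
2 0 1 1
[5] 1 3 3 2
3 0 1 1
2 3 1 0
0 1 2 3
2 0 1 1
[6] 1 3 3 2
3 0 1 1
2 3 1 1
0 1 3 0
2 0 1 2
[7] 1 3 3 2
3 0 1 1
2 3 1 1
0 1 3 1
2 0 1 2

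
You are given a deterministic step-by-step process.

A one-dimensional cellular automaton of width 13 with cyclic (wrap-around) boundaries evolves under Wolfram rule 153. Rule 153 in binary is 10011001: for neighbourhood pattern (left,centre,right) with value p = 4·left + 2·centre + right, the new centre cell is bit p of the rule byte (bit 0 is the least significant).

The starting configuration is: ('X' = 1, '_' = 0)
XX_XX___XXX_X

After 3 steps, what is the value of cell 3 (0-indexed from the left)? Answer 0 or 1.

gen 0: XX_XX___XXX_X
gen 1: X__X_XX_XX__X
gen 2: _X___X__X_X_X
gen 3: __XX__X______

1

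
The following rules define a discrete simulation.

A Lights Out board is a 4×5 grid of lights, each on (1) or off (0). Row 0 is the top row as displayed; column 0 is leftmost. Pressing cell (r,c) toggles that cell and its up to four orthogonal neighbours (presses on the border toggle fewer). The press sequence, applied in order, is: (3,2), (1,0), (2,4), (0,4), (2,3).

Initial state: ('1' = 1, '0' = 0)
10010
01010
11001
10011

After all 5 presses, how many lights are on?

8

[0] 10010
01010
11001
10011
[1] 10010
01010
11101
11101
[2] 00010
10010
01101
11101
[3] 00010
10011
01110
11100
[4] 00001
10010
01110
11100
[5] 00001
10000
01001
11110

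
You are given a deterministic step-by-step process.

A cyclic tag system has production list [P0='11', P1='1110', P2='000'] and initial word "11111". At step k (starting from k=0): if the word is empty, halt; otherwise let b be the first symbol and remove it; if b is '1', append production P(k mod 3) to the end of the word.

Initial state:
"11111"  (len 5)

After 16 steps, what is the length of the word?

23

step 0: "11111"  (len 5)
step 1: "111111"  (len 6)
step 2: "111111110"  (len 9)
step 3: "11111110000"  (len 11)
step 4: "111111000011"  (len 12)
step 5: "111110000111110"  (len 15)
step 6: "11110000111110000"  (len 17)
step 7: "111000011111000011"  (len 18)
step 8: "110000111110000111110"  (len 21)
step 9: "10000111110000111110000"  (len 23)
step 10: "000011111000011111000011"  (len 24)
step 11: "00011111000011111000011"  (len 23)
step 12: "0011111000011111000011"  (len 22)
step 13: "011111000011111000011"  (len 21)
step 14: "11111000011111000011"  (len 20)
step 15: "1111000011111000011000"  (len 22)
step 16: "11100001111100001100011"  (len 23)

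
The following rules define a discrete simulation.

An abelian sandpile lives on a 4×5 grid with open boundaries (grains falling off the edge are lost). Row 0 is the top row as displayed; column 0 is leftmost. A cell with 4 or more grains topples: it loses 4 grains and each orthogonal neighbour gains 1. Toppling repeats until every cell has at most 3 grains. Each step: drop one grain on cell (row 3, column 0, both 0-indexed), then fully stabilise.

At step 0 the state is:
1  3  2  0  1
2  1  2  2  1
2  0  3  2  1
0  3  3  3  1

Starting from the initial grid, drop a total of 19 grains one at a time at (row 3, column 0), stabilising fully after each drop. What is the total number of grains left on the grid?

35

[0] 1  3  2  0  1
2  1  2  2  1
2  0  3  2  1
0  3  3  3  1
[1] 1  3  2  0  1
2  1  2  2  1
2  0  3  2  1
1  3  3  3  1
[2] 1  3  2  0  1
2  1  2  2  1
2  0  3  2  1
2  3  3  3  1
[3] 1  3  2  0  1
2  1  2  2  1
2  0  3  2  1
3  3  3  3  1
[4] 1  3  2  0  1
2  1  3  3  1
3  2  1  0  2
1  1  2  1  2
[5] 1  3  2  0  1
2  1  3  3  1
3  2  1  0  2
2  1  2  1  2
[6] 1  3  2  0  1
2  1  3  3  1
3  2  1  0  2
3  1  2  1  2
[7] 1  3  2  0  1
3  1  3  3  1
0  3  1  0  2
1  2  2  1  2
[8] 1  3  2  0  1
3  1  3  3  1
0  3  1  0  2
2  2  2  1  2
[9] 1  3  2  0  1
3  1  3  3  1
0  3  1  0  2
3  2  2  1  2
[10] 1  3  2  0  1
3  1  3  3  1
1  3  1  0  2
0  3  2  1  2
[11] 1  3  2  0  1
3  1  3  3  1
1  3  1  0  2
1  3  2  1  2
[12] 1  3  2  0  1
3  1  3  3  1
1  3  1  0  2
2  3  2  1  2
[13] 1  3  2  0  1
3  1  3  3  1
1  3  1  0  2
3  3  2  1  2
[14] 1  3  2  0  1
3  2  3  3  1
3  0  2  0  2
1  1  3  1  2
[15] 1  3  2  0  1
3  2  3  3  1
3  0  2  0  2
2  1  3  1  2
[16] 1  3  2  0  1
3  2  3  3  1
3  0  2  0  2
3  1  3  1  2
[17] 2  3  2  0  1
0  3  3  3  1
1  1  2  0  2
1  2  3  1  2
[18] 2  3  2  0  1
0  3  3  3  1
1  1  2  0  2
2  2  3  1  2
[19] 2  3  2  0  1
0  3  3  3  1
1  1  2  0  2
3  2  3  1  2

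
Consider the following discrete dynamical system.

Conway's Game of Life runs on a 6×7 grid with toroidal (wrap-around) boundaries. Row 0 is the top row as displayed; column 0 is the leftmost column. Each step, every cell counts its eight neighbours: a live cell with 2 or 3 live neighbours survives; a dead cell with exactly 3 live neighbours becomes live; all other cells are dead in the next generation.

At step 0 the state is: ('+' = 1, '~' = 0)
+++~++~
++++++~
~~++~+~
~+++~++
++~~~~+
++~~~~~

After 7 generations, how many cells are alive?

k=0  +++~++~
++++++~
~~++~+~
~+++~++
++~~~~+
++~~~~~
k=1  ~~~~~+~
+~~~~~~
~~~~~~~
~~~+~+~
~~~~~+~
~~~~~+~
k=2  ~~~~~~+
~~~~~~~
~~~~~~~
~~~~+~~
~~~~~++
~~~~+++
k=3  ~~~~~~+
~~~~~~~
~~~~~~~
~~~~~+~
~~~~~~+
+~~~+~~
k=4  ~~~~~~~
~~~~~~~
~~~~~~~
~~~~~~~
~~~~~++
+~~~~++
k=5  ~~~~~~+
~~~~~~~
~~~~~~~
~~~~~~~
+~~~~+~
+~~~~+~
k=6  ~~~~~~+
~~~~~~~
~~~~~~~
~~~~~~~
~~~~~~~
+~~~~+~
k=7  ~~~~~~+
~~~~~~~
~~~~~~~
~~~~~~~
~~~~~~~
~~~~~~+

2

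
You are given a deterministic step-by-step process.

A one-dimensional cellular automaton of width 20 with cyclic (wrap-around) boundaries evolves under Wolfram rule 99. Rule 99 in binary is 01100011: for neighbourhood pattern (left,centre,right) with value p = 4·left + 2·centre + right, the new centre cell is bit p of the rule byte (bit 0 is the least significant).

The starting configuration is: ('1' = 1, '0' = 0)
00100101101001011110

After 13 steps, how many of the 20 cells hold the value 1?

0) 00100101101001011110
1) 11001010110010100010
2) 01010101010101001101
3) 10101010101010010110
4) 01010101010100101011
5) 10101010101001010101
6) 11010101010010101010
7) 01101010100101010101
8) 10110101001010101010
9) 01011010010101010101
10) 10101100101010101010
11) 01010101010101010101
12) 10101010101010101010
13) 01010101010101010101

10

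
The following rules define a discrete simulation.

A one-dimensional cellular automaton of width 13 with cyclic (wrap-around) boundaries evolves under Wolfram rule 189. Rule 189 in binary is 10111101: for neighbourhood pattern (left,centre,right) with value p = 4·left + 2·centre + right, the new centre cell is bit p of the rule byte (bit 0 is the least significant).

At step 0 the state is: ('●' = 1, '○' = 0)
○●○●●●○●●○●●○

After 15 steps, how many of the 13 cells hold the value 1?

10

step 0: ○●○●●●○●●○●●○
step 1: ○●●●●○●●○●●○●
step 2: ●●●●○●●○●●○●●
step 3: ●●●○●●○●●○●●●
step 4: ●●○●●○●●○●●●●
step 5: ●○●●○●●○●●●●●
step 6: ○●●○●●○●●●●●●
step 7: ●●○●●○●●●●●●○
step 8: ●○●●○●●●●●●○●
step 9: ○●●○●●●●●●○●●
step 10: ●●○●●●●●●○●●○
step 11: ●○●●●●●●○●●○●
step 12: ○●●●●●●○●●○●●
step 13: ●●●●●●○●●○●●○
step 14: ●●●●●○●●○●●○●
step 15: ●●●●○●●○●●○●●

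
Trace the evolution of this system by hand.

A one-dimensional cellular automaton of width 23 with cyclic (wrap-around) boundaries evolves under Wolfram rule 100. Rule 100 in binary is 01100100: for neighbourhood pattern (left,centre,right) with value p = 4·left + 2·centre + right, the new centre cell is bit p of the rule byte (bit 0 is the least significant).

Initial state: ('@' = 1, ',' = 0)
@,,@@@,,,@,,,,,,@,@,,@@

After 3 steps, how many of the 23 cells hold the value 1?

4

t=0: @,,@@@,,,@,,,,,,@,@,,@@
t=1: @,,,,@,,,@,,,,,,@@@,,,,
t=2: @,,,,@,,,@,,,,,,,,@,,,,
t=3: @,,,,@,,,@,,,,,,,,@,,,,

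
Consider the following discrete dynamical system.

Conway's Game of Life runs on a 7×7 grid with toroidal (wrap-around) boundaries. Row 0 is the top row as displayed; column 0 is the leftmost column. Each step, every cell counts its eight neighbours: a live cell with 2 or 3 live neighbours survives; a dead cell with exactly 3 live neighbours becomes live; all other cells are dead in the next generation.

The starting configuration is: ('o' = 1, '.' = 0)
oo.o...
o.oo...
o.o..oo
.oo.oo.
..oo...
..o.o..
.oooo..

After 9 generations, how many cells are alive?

k=0  oo.o...
o.oo...
o.o..oo
.oo.oo.
..oo...
..o.o..
.oooo..
k=1  o......
...oo..
o....o.
o...oo.
.....o.
....o..
o...o..
k=2  ...oo..
....o.o
...o.o.
....oo.
.....oo
....oo.
.......
k=3  ...ooo.
.......
...o..o
.......
......o
....ooo
...o.o.
k=4  ...o.o.
...o.o.
.......
.......
......o
....o.o
...o...
k=5  ..oo...
.......
.......
.......
.....o.
.....o.
...o.o.
k=6  ..ooo..
.......
.......
.......
.......
.....oo
..oo...
k=7  ..o.o..
...o...
.......
.......
.......
.......
..o..o.
k=8  ..o.o..
...o...
.......
.......
.......
.......
...o...
k=9  ..o.o..
...o...
.......
.......
.......
.......
...o...

4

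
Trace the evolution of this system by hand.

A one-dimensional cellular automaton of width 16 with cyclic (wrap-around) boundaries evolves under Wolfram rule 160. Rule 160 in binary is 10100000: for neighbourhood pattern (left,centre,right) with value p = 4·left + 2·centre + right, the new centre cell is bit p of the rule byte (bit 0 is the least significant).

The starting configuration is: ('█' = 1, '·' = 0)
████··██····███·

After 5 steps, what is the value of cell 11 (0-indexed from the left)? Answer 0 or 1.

0) ████··██····███·
1) ·██··········█·█
2) █·············█·
3) ···············█
4) ················
5) ················

0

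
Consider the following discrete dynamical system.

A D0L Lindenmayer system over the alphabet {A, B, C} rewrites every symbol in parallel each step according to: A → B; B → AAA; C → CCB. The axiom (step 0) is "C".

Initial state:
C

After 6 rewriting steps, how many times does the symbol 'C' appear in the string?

0) C
1) CCB
2) CCBCCBAAA
3) CCBCCBAAACCBCCBAAABBB
4) CCBCCBAAACCBCCBAAABBBCCBCCBAAACCBCCBAAABBBAAAAAAAAA
5) CCBCCBAAACCBCCBAAABBBCCBCCBAAACCBCCBAAABBBAAAAAAAAACCBCCBAAACCBCCBAAABBBCCBCCBAAACCBCCBAAABBBAAAAAAAAABBBBBBBBB
6) CCBCCBAAACCBCCBAAABBBCCBCCBAAACCBCCBAAABBBAAAAAAAAACCBCCBA…ACCBCCBAAABBBAAAAAAAAABBBBBBBBBAAAAAAAAAAAAAAAAAAAAAAAAAAA  (len 249)

64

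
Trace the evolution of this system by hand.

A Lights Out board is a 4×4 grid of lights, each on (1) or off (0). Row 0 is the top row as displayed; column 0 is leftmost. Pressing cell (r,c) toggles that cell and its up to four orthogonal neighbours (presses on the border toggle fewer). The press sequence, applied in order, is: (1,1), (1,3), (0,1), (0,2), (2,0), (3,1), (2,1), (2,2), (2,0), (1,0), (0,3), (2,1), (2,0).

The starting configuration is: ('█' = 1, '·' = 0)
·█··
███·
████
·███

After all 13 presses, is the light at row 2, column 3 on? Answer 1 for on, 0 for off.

1

step 0: ·█··
███·
████
·███
step 1: ····
····
█·██
·███
step 2: ···█
··██
█·█·
·███
step 3: ████
·███
█·█·
·███
step 4: █···
·█·█
█·█·
·███
step 5: █···
██·█
·██·
████
step 6: █···
██·█
··█·
···█
step 7: █···
█··█
██··
·█·█
step 8: █···
█·██
█·██
·███
step 9: █···
··██
·███
████
step 10: ····
████
████
████
step 11: ··██
███·
████
████
step 12: ··██
█·█·
···█
█·██
step 13: ··██
··█·
██·█
··██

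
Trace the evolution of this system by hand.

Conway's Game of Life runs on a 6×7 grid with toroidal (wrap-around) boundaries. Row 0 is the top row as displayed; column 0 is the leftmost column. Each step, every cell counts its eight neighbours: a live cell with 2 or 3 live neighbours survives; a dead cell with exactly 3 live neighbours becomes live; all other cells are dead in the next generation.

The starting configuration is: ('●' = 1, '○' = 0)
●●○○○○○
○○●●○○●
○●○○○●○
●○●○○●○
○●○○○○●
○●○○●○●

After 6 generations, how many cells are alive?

10

k=0  ●●○○○○○
○○●●○○●
○●○○○●○
●○●○○●○
○●○○○○●
○●○○●○●
k=1  ○●○●○●●
○○●○○○●
●●○●●●○
●○●○○●○
○●●○○○●
○●●○○●●
k=2  ○●○●●○○
○○○○○○○
●○○●●●○
○○○○○●○
○○○●○○○
○○○●●○○
k=3  ○○●●●○○
○○●○○●○
○○○○●●●
○○○●○●●
○○○●○○○
○○○○○○○
k=4  ○○●●●○○
○○●○○○●
○○○●○○○
○○○●○○●
○○○○●○○
○○●○●○○
k=5  ○●●○●●○
○○●○●○○
○○●●○○○
○○○●●○○
○○○○●●○
○○●○●●○
k=6  ○●●○○○○
○○○○●●○
○○●○○○○
○○●○○●○
○○○○○○○
○●●○○○●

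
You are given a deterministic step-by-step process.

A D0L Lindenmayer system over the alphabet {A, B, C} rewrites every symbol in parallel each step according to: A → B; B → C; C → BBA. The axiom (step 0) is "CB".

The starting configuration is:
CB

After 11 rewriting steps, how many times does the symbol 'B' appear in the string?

233

step 0: CB
step 1: BBAC
step 2: CCBBBA
step 3: BBABBACCCB
step 4: CCBCCBBBABBABBAC
step 5: BBABBACBBABBACCCBCCBCCBBBA
step 6: CCBCCBBBACCBCCBBBABBABBACBBABBACBBABBACCCB
step 7: BBABBACBBABBACCCBBBABBACBBABBACCCBCCBCCBBBACCBCCBBBACCBCCBBBABBABBAC
step 8: CCBCCBBBACCBCCBBBABBABBACCCBCCBBBACCBCCBBBABBABBACBBABBACBBABBACCCBBBABBACBBABBACCCBBBABBACBBABBACCCBCCBCCBBBA
step 9: BBABBACBBABBACCCBBBABBACBBABBACCCBCCBCCBBBABBABBACBBABBACC…CCBCCBBBABBABBACCCBCCBBBACCBCCBBBABBABBACBBABBACBBABBACCCB  (len 178)
step 10: CCBCCBBBACCBCCBBBABBABBACCCBCCBBBACCBCCBBBABBABBACBBABBACB…BBACCCBBBABBACBBABBACCCBCCBCCBBBACCBCCBBBACCBCCBBBABBABBAC  (len 288)
step 11: BBABBACBBABBACCCBBBABBACBBABBACCCBCCBCCBBBABBABBACBBABBACC…ABBACBBABBACCCBBBABBACBBABBACCCBBBABBACBBABBACCCBCCBCCBBBA  (len 466)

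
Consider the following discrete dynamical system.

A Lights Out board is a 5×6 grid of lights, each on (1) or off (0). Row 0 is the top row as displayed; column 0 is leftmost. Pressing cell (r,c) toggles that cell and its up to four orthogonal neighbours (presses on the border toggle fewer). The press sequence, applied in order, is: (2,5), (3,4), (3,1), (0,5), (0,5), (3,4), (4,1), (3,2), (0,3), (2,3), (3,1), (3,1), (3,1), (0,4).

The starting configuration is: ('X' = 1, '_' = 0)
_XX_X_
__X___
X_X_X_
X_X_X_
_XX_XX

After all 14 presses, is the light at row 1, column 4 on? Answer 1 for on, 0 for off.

1

[0] _XX_X_
__X___
X_X_X_
X_X_X_
_XX_XX
[1] _XX_X_
__X__X
X_X__X
X_X_XX
_XX_XX
[2] _XX_X_
__X__X
X_X_XX
X_XX__
_XX__X
[3] _XX_X_
__X__X
XXX_XX
_X_X__
__X__X
[4] _XX__X
__X___
XXX_XX
_X_X__
__X__X
[5] _XX_X_
__X__X
XXX_XX
_X_X__
__X__X
[6] _XX_X_
__X__X
XXX__X
_X__XX
__X_XX
[7] _XX_X_
__X__X
XXX__X
____XX
XX__XX
[8] _XX_X_
__X__X
XX___X
_XXXXX
XXX_XX
[9] _X_X__
__XX_X
XX___X
_XXXXX
XXX_XX
[10] _X_X__
__X__X
XXXXXX
_XX_XX
XXX_XX
[11] _X_X__
__X__X
X_XXXX
X___XX
X_X_XX
[12] _X_X__
__X__X
XXXXXX
_XX_XX
XXX_XX
[13] _X_X__
__X__X
X_XXXX
X___XX
X_X_XX
[14] _X__XX
__X_XX
X_XXXX
X___XX
X_X_XX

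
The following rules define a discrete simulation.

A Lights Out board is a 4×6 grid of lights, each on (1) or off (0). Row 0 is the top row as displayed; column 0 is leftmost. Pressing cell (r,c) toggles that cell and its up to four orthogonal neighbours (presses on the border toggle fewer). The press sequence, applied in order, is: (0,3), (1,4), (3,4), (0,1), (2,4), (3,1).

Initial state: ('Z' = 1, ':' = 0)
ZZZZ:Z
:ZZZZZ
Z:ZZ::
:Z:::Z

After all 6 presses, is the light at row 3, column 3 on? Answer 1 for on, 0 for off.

1

[0] ZZZZ:Z
:ZZZZZ
Z:ZZ::
:Z:::Z
[1] ZZ::ZZ
:ZZ:ZZ
Z:ZZ::
:Z:::Z
[2] ZZ:::Z
:ZZZ::
Z:ZZZ:
:Z:::Z
[3] ZZ:::Z
:ZZZ::
Z:ZZ::
:Z:ZZ:
[4] ::Z::Z
::ZZ::
Z:ZZ::
:Z:ZZ:
[5] ::Z::Z
::ZZZ:
Z:Z:ZZ
:Z:Z::
[6] ::Z::Z
::ZZZ:
ZZZ:ZZ
Z:ZZ::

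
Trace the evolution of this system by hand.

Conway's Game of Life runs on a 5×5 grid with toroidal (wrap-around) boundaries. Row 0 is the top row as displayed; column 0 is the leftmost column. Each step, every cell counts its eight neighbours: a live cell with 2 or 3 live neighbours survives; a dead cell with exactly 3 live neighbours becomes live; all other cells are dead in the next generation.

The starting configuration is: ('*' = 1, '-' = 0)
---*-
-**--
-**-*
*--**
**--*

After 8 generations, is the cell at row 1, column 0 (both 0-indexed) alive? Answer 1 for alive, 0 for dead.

1

gen 0: ---*-
-**--
-**-*
*--**
**--*
gen 1: ---**
**---
----*
-----
-**--
gen 2: ---**
*--*-
*----
-----
--**-
gen 3: -----
*--*-
----*
-----
--***
gen 4: --*--
----*
----*
----*
---*-
gen 5: ---*-
---*-
*--**
---**
---*-
gen 6: --***
--**-
*-*--
*-*--
--**-
gen 7: -*--*
-----
--*-*
--*-*
-----
gen 8: -----
*--*-
-----
-----
*--*-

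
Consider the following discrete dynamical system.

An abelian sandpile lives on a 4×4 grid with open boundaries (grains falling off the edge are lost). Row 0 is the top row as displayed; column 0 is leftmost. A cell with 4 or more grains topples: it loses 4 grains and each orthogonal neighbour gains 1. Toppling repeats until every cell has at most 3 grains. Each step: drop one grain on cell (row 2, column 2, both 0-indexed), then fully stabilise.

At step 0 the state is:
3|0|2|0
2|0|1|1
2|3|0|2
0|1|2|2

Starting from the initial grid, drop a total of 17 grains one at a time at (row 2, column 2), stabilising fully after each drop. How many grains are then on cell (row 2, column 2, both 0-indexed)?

[0] 3|0|2|0
2|0|1|1
2|3|0|2
0|1|2|2
[1] 3|0|2|0
2|0|1|1
2|3|1|2
0|1|2|2
[2] 3|0|2|0
2|0|1|1
2|3|2|2
0|1|2|2
[3] 3|0|2|0
2|0|1|1
2|3|3|2
0|1|2|2
[4] 3|0|2|0
2|1|2|1
3|0|1|3
0|2|3|2
[5] 3|0|2|0
2|1|2|1
3|0|2|3
0|2|3|2
[6] 3|0|2|0
2|1|2|1
3|0|3|3
0|2|3|2
[7] 3|0|2|0
2|1|3|2
3|1|2|1
0|3|1|0
[8] 3|0|2|0
2|1|3|2
3|1|3|1
0|3|1|0
[9] 3|0|3|0
2|2|0|3
3|2|1|2
0|3|2|0
[10] 3|0|3|0
2|2|0|3
3|2|2|2
0|3|2|0
[11] 3|0|3|0
2|2|0|3
3|2|3|2
0|3|2|0
[12] 3|0|3|0
2|2|1|3
3|3|0|3
0|3|3|0
[13] 3|0|3|0
2|2|1|3
3|3|1|3
0|3|3|0
[14] 3|0|3|0
2|2|1|3
3|3|2|3
0|3|3|0
[15] 3|0|3|0
2|2|1|3
3|3|3|3
0|3|3|0
[16] 3|0|3|1
3|3|3|0
0|2|3|1
2|1|1|2
[17] 0|3|0|2
1|2|2|1
2|0|2|2
2|2|2|2

2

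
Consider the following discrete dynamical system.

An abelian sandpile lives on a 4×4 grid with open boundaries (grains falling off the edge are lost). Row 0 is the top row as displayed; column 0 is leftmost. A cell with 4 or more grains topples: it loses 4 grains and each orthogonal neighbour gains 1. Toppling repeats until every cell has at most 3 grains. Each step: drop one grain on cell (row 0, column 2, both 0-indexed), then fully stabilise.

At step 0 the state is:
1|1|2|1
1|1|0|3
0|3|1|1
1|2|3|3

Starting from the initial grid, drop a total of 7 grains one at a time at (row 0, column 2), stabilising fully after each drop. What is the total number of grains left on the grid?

[0] 1|1|2|1
1|1|0|3
0|3|1|1
1|2|3|3
[1] 1|1|3|1
1|1|0|3
0|3|1|1
1|2|3|3
[2] 1|2|0|2
1|1|1|3
0|3|1|1
1|2|3|3
[3] 1|2|1|2
1|1|1|3
0|3|1|1
1|2|3|3
[4] 1|2|2|2
1|1|1|3
0|3|1|1
1|2|3|3
[5] 1|2|3|2
1|1|1|3
0|3|1|1
1|2|3|3
[6] 1|3|0|3
1|1|2|3
0|3|1|1
1|2|3|3
[7] 1|3|1|3
1|1|2|3
0|3|1|1
1|2|3|3

29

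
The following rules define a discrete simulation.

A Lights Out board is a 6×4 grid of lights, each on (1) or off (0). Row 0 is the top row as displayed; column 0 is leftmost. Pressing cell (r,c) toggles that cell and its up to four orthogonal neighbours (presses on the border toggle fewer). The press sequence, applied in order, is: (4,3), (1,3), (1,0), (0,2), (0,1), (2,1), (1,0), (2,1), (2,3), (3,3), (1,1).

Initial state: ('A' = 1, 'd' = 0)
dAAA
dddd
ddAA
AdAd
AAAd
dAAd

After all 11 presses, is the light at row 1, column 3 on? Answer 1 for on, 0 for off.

0

[0] dAAA
dddd
ddAA
AdAd
AAAd
dAAd
[1] dAAA
dddd
ddAA
AdAA
AAdA
dAAA
[2] dAAd
ddAA
ddAd
AdAA
AAdA
dAAA
[3] AAAd
AAAA
AdAd
AdAA
AAdA
dAAA
[4] AddA
AAdA
AdAd
AdAA
AAdA
dAAA
[5] dAAA
AddA
AdAd
AdAA
AAdA
dAAA
[6] dAAA
AAdA
dAdd
AAAA
AAdA
dAAA
[7] AAAA
dddA
AAdd
AAAA
AAdA
dAAA
[8] AAAA
dAdA
ddAd
AdAA
AAdA
dAAA
[9] AAAA
dAdd
dddA
AdAd
AAdA
dAAA
[10] AAAA
dAdd
dddd
AddA
AAdd
dAAA
[11] AdAA
AdAd
dAdd
AddA
AAdd
dAAA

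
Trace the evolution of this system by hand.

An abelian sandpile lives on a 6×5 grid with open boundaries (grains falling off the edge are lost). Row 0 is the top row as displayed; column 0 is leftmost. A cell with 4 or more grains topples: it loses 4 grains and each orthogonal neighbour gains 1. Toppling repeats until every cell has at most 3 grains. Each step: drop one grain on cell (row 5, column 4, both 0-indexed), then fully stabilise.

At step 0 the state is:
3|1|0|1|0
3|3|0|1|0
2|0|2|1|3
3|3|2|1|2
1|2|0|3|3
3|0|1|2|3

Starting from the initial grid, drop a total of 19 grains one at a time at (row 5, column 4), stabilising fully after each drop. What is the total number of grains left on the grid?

gen 0: 3|1|0|1|0
3|3|0|1|0
2|0|2|1|3
3|3|2|1|2
1|2|0|3|3
3|0|1|2|3
gen 1: 3|1|0|1|0
3|3|0|1|0
2|0|2|1|3
3|3|2|2|3
1|2|1|1|1
3|0|2|0|2
gen 2: 3|1|0|1|0
3|3|0|1|0
2|0|2|1|3
3|3|2|2|3
1|2|1|1|1
3|0|2|0|3
gen 3: 3|1|0|1|0
3|3|0|1|0
2|0|2|1|3
3|3|2|2|3
1|2|1|1|2
3|0|2|1|0
gen 4: 3|1|0|1|0
3|3|0|1|0
2|0|2|1|3
3|3|2|2|3
1|2|1|1|2
3|0|2|1|1
gen 5: 3|1|0|1|0
3|3|0|1|0
2|0|2|1|3
3|3|2|2|3
1|2|1|1|2
3|0|2|1|2
gen 6: 3|1|0|1|0
3|3|0|1|0
2|0|2|1|3
3|3|2|2|3
1|2|1|1|2
3|0|2|1|3
gen 7: 3|1|0|1|0
3|3|0|1|0
2|0|2|1|3
3|3|2|2|3
1|2|1|1|3
3|0|2|2|0
gen 8: 3|1|0|1|0
3|3|0|1|0
2|0|2|1|3
3|3|2|2|3
1|2|1|1|3
3|0|2|2|1
gen 9: 3|1|0|1|0
3|3|0|1|0
2|0|2|1|3
3|3|2|2|3
1|2|1|1|3
3|0|2|2|2
gen 10: 3|1|0|1|0
3|3|0|1|0
2|0|2|1|3
3|3|2|2|3
1|2|1|1|3
3|0|2|2|3
gen 11: 3|1|0|1|0
3|3|0|1|1
2|0|2|2|0
3|3|2|3|1
1|2|1|2|1
3|0|2|3|1
gen 12: 3|1|0|1|0
3|3|0|1|1
2|0|2|2|0
3|3|2|3|1
1|2|1|2|1
3|0|2|3|2
gen 13: 3|1|0|1|0
3|3|0|1|1
2|0|2|2|0
3|3|2|3|1
1|2|1|2|1
3|0|2|3|3
gen 14: 3|1|0|1|0
3|3|0|1|1
2|0|2|2|0
3|3|2|3|1
1|2|1|3|2
3|0|3|0|1
gen 15: 3|1|0|1|0
3|3|0|1|1
2|0|2|2|0
3|3|2|3|1
1|2|1|3|2
3|0|3|0|2
gen 16: 3|1|0|1|0
3|3|0|1|1
2|0|2|2|0
3|3|2|3|1
1|2|1|3|2
3|0|3|0|3
gen 17: 3|1|0|1|0
3|3|0|1|1
2|0|2|2|0
3|3|2|3|1
1|2|1|3|3
3|0|3|1|0
gen 18: 3|1|0|1|0
3|3|0|1|1
2|0|2|2|0
3|3|2|3|1
1|2|1|3|3
3|0|3|1|1
gen 19: 3|1|0|1|0
3|3|0|1|1
2|0|2|2|0
3|3|2|3|1
1|2|1|3|3
3|0|3|1|2

50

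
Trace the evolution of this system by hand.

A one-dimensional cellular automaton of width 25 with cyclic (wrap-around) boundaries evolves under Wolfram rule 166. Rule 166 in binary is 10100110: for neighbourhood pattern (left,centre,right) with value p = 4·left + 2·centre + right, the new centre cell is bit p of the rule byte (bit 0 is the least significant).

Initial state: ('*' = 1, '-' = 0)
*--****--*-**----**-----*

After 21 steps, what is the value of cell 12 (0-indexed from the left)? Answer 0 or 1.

0

step 0: *--****--*-**----**-----*
step 1: --*-**--***-----*------*-
step 2: -***---*-*-----**-----**-
step 3: *-*---****----*------*---
step 4: ***--*-**----**-----**--*
step 5: **--***-----*------*---*-
step 6: ---*-*-----**-----**--***
step 7: --****----*------*---*-*-
step 8: -*-**----**-----**--****-
step 9: ***-----*------*---*-**--
step 10: -*-----**-----**--***---*
step 11: **----*------*---*-*---**
step 12: *----**-----**--****--*-*
step 13: ----*------*---*-**--***-
step 14: ---**-----**--***---*-*--
step 15: --*------*---*-*---****--
step 16: -**-----**--****--*-**---
step 17: *------*---*-**--***-----
step 18: *-----**--***---*-*-----*
step 19: -----*---*-*---****----*-
step 20: ----**--****--*-**----**-
step 21: ---*---*-**--***-----*---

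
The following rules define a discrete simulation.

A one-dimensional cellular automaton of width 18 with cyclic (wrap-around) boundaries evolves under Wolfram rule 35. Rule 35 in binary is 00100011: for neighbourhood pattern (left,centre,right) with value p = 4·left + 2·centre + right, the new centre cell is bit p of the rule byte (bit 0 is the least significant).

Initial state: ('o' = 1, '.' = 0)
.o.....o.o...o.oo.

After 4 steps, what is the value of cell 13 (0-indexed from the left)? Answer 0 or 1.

[0] .o.....o.o...o.oo.
[1] o..oooo.o..oo.o...
[2] ..o....o..o..o..oo
[3] .o..ooo..o..o..o..
[4] o..o....o..o..o..o

0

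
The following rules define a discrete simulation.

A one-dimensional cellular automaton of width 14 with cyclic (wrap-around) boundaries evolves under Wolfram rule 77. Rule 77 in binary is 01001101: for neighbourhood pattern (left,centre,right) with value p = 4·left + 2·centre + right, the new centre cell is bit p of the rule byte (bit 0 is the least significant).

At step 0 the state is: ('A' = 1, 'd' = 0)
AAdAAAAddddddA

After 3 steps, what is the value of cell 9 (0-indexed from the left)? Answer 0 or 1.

0

[0] AAdAAAAddddddA
[1] dAdAddAdAAAAdA
[2] dAdAddAdAddAdA
[3] dAdAddAdAddAdA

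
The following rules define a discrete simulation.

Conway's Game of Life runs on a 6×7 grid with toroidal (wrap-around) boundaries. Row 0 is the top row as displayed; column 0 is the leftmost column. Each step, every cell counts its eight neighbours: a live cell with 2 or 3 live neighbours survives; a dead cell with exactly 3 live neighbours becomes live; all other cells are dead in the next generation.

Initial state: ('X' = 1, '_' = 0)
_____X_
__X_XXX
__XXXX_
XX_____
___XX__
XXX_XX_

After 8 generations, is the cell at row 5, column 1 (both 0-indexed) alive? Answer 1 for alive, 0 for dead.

0

step 0: _____X_
__X_XXX
__XXXX_
XX_____
___XX__
XXX_XX_
step 1: X_X____
__X___X
X_X____
_X___X_
___XXXX
_XX__XX
step 2: X_XX_X_
X_XX__X
X_X___X
XXXX_X_
_X_X___
_XX____
step 3: X___X__
____XX_
____XX_
___XX__
___XX__
X___X__
step 4: ___XX_X
___X__X
_______
_______
_____X_
____XX_
step 5: ___X__X
___XXX_
_______
_______
____XX_
___X__X
step 6: __XX__X
___XXX_
____X__
_______
____XX_
___X__X
step 7: __X___X
__X__X_
___XXX_
____XX_
____XX_
__XX__X
step 8: _XX__XX
__X__XX
___X__X
______X
______X
__XXX_X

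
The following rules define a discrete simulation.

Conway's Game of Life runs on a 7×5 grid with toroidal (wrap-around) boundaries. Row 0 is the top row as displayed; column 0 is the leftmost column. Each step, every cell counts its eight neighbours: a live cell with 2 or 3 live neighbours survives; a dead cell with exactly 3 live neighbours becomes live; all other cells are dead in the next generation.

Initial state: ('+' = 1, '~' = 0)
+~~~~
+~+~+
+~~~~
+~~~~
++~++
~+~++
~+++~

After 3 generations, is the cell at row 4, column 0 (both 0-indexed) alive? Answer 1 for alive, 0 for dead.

step 0: +~~~~
+~+~+
+~~~~
+~~~~
++~++
~+~++
~+++~
step 1: +~~~~
+~~~+
+~~~~
~~~~~
~+~+~
~~~~~
~+~+~
step 2: ++~~~
++~~+
+~~~+
~~~~~
~~~~~
~~~~~
~~~~~
step 3: ~+~~+
~~~~~
~+~~+
~~~~~
~~~~~
~~~~~
~~~~~

0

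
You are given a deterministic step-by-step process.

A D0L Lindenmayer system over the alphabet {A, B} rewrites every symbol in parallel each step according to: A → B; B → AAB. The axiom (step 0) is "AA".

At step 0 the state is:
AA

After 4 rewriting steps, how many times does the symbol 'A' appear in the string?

k=0  AA
k=1  BB
k=2  AABAAB
k=3  BBAABBBAAB
k=4  AABAABBBAABAABAABBBAAB

12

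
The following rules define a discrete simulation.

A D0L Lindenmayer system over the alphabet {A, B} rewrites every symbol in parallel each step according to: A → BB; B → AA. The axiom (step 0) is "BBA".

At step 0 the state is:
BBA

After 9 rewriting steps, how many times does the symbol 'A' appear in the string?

1024

step 0: BBA
step 1: AAAABB
step 2: BBBBBBBBAAAA
step 3: AAAAAAAAAAAAAAAABBBBBBBB
step 4: BBBBBBBBBBBBBBBBBBBBBBBBBBBBBBBBAAAAAAAAAAAAAAAA
step 5: AAAAAAAAAAAAAAAAAAAAAAAAAAAAAAAAAAAAAAAAAAAAAAAAAAAAAAAAAAAAAAAABBBBBBBBBBBBBBBBBBBBBBBBBBBBBBBB
step 6: BBBBBBBBBBBBBBBBBBBBBBBBBBBBBBBBBBBBBBBBBBBBBBBBBBBBBBBBBB…AAAAAAAAAAAAAAAAAAAAAAAAAAAAAAAAAAAAAAAAAAAAAAAAAAAAAAAAAA  (len 192)
step 7: AAAAAAAAAAAAAAAAAAAAAAAAAAAAAAAAAAAAAAAAAAAAAAAAAAAAAAAAAA…BBBBBBBBBBBBBBBBBBBBBBBBBBBBBBBBBBBBBBBBBBBBBBBBBBBBBBBBBB  (len 384)
step 8: BBBBBBBBBBBBBBBBBBBBBBBBBBBBBBBBBBBBBBBBBBBBBBBBBBBBBBBBBB…AAAAAAAAAAAAAAAAAAAAAAAAAAAAAAAAAAAAAAAAAAAAAAAAAAAAAAAAAA  (len 768)
step 9: AAAAAAAAAAAAAAAAAAAAAAAAAAAAAAAAAAAAAAAAAAAAAAAAAAAAAAAAAA…BBBBBBBBBBBBBBBBBBBBBBBBBBBBBBBBBBBBBBBBBBBBBBBBBBBBBBBBBB  (len 1536)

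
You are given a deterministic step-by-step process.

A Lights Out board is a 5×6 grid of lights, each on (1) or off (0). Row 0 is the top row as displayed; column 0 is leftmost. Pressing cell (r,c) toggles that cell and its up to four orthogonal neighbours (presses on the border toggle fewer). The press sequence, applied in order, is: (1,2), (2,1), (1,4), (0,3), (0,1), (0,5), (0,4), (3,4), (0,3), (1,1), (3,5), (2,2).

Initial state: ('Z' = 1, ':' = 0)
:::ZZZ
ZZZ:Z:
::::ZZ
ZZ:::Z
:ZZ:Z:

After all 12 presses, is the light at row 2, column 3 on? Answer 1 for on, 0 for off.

1

step 0: :::ZZZ
ZZZ:Z:
::::ZZ
ZZ:::Z
:ZZ:Z:
step 1: ::ZZZZ
Z::ZZ:
::Z:ZZ
ZZ:::Z
:ZZ:Z:
step 2: ::ZZZZ
ZZ:ZZ:
ZZ::ZZ
Z::::Z
:ZZ:Z:
step 3: ::ZZ:Z
ZZ:::Z
ZZ:::Z
Z::::Z
:ZZ:Z:
step 4: ::::ZZ
ZZ:Z:Z
ZZ:::Z
Z::::Z
:ZZ:Z:
step 5: ZZZ:ZZ
Z::Z:Z
ZZ:::Z
Z::::Z
:ZZ:Z:
step 6: ZZZ:::
Z::Z::
ZZ:::Z
Z::::Z
:ZZ:Z:
step 7: ZZZZZZ
Z::ZZ:
ZZ:::Z
Z::::Z
:ZZ:Z:
step 8: ZZZZZZ
Z::ZZ:
ZZ::ZZ
Z::ZZ:
:ZZ:::
step 9: ZZ:::Z
Z:::Z:
ZZ::ZZ
Z::ZZ:
:ZZ:::
step 10: Z::::Z
:ZZ:Z:
Z:::ZZ
Z::ZZ:
:ZZ:::
step 11: Z::::Z
:ZZ:Z:
Z:::Z:
Z::Z:Z
:ZZ::Z
step 12: Z::::Z
:Z::Z:
ZZZZZ:
Z:ZZ:Z
:ZZ::Z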